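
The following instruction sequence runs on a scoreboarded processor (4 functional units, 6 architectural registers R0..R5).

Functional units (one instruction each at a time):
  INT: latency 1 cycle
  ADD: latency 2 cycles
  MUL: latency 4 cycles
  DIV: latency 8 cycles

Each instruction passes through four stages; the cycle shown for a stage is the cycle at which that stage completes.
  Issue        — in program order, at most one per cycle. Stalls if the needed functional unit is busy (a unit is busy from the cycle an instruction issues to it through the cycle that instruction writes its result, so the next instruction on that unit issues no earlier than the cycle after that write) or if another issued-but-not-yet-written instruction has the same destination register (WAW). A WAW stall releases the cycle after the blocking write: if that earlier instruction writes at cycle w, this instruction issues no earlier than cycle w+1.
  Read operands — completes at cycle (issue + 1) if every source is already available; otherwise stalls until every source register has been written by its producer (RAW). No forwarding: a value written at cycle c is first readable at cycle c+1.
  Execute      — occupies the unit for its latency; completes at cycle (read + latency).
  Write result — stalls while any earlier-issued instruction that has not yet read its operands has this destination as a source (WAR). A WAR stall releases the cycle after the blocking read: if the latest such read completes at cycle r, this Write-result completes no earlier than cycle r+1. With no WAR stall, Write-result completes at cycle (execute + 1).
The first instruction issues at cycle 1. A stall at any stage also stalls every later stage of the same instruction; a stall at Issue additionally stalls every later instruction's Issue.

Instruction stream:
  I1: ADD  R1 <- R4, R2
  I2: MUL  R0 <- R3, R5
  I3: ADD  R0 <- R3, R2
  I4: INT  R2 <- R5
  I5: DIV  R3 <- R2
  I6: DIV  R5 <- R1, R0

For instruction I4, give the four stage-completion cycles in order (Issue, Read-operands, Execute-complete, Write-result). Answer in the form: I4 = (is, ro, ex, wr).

I4 = (10, 11, 12, 13)

  I1 | 1 | 2 | 4 | 5
  I2 | 2 | 3 | 7 | 8
  I3 | 9 | 10 | 12 | 13   WAW R0: wait I2 write@8
  I4 | 10 | 11 | 12 | 13
  I5 | 11 | 14 | 22 | 23   RAW R2: wait I4 write@13
  I6 | 24 | 25 | 33 | 34   struct: DIV busy until I5 writes@23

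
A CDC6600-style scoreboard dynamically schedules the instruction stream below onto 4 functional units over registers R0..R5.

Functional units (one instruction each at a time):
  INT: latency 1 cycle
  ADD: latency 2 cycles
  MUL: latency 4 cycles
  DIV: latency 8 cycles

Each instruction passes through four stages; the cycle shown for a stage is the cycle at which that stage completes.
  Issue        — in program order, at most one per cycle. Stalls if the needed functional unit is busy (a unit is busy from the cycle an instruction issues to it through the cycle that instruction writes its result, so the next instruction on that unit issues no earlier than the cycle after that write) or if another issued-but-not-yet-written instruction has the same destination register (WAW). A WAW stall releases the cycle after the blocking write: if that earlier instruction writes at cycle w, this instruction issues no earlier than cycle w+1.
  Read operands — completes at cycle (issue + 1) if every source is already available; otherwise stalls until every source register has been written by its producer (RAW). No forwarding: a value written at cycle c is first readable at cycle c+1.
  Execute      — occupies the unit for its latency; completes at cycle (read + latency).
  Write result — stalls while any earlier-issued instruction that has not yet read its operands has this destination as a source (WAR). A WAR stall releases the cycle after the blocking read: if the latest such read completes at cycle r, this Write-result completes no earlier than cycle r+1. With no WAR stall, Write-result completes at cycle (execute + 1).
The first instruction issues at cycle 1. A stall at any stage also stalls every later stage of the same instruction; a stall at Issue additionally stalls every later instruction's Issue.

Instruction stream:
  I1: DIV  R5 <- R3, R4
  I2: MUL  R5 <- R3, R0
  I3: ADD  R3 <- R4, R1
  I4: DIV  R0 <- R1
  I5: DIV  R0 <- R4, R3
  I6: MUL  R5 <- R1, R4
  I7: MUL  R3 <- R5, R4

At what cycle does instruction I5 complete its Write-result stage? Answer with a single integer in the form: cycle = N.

cycle = 35

[I1] 1/2/10/11
[I2] 12/13/17/18  (WAW R5: wait I1 write@11)
[I3] 13/14/16/17
[I4] 14/15/23/24
[I5] 25/26/34/35  (struct: DIV busy until I4 writes@24)
[I6] 26/27/31/32
[I7] 33/34/38/39  (struct: MUL busy until I6 writes@32)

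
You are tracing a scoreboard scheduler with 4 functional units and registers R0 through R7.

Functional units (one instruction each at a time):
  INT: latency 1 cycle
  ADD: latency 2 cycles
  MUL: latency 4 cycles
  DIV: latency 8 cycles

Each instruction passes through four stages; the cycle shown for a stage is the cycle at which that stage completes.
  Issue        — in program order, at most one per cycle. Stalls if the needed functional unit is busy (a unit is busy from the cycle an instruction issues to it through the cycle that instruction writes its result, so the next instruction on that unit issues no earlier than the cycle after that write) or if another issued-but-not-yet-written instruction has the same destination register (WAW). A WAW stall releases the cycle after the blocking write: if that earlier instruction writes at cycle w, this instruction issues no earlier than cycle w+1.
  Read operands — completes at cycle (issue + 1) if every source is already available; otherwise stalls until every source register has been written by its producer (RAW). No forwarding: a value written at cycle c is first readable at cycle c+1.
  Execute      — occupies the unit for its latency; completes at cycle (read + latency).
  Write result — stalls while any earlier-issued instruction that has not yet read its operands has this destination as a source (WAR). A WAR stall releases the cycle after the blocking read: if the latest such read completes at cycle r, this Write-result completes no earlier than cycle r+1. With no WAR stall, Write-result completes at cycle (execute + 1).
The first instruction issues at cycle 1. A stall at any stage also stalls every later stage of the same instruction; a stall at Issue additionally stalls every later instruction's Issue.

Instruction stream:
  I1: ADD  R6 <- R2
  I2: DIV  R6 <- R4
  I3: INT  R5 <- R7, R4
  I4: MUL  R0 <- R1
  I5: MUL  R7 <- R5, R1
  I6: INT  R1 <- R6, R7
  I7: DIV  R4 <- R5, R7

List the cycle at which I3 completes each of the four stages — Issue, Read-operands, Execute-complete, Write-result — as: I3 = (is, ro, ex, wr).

I1  is:1  ro:2  ex:4  wr:5
I2  is:6  ro:7  ex:15  wr:16  — WAW R6: wait I1 write@5
I3  is:7  ro:8  ex:9  wr:10
I4  is:8  ro:9  ex:13  wr:14
I5  is:15  ro:16  ex:20  wr:21  — struct: MUL busy until I4 writes@14
I6  is:16  ro:22  ex:23  wr:24  — RAW R7: wait I5 write@21
I7  is:17  ro:22  ex:30  wr:31  — RAW R7: wait I5 write@21

I3 = (7, 8, 9, 10)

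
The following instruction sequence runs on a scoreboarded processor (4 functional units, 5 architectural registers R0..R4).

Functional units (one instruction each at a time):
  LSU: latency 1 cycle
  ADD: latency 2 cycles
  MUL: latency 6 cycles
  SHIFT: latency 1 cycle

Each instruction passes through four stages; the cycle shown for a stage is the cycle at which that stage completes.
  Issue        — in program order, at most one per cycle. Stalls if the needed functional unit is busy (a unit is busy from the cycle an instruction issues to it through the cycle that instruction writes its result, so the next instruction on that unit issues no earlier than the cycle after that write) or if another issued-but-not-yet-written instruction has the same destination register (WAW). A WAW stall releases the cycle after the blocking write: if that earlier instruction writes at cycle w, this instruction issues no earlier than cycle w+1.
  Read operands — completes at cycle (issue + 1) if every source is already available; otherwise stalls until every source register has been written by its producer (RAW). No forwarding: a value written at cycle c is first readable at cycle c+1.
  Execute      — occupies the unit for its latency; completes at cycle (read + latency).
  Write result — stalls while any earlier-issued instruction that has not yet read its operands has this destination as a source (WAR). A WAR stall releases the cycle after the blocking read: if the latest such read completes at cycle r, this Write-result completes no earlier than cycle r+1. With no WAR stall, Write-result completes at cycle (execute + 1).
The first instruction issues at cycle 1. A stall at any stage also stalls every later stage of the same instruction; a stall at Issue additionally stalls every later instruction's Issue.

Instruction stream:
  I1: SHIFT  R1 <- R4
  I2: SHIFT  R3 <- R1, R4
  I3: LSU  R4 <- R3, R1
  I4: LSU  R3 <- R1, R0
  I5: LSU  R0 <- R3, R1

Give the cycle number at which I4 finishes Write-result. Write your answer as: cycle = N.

cycle 1: I1→SHIFT
cycle 2: I1 RO
cycle 3: I1 EX
cycle 4: I1 WR R1
cycle 5: I2→SHIFT
cycle 6: I2 RO | I3→LSU
cycle 7: I2 EX
cycle 8: I2 WR R3
cycle 9: I3 RO
cycle 10: I3 EX
cycle 11: I3 WR R4
cycle 12: I4→LSU
cycle 13: I4 RO
cycle 14: I4 EX
cycle 15: I4 WR R3
cycle 16: I5→LSU
cycle 17: I5 RO
cycle 18: I5 EX
cycle 19: I5 WR R0

cycle = 15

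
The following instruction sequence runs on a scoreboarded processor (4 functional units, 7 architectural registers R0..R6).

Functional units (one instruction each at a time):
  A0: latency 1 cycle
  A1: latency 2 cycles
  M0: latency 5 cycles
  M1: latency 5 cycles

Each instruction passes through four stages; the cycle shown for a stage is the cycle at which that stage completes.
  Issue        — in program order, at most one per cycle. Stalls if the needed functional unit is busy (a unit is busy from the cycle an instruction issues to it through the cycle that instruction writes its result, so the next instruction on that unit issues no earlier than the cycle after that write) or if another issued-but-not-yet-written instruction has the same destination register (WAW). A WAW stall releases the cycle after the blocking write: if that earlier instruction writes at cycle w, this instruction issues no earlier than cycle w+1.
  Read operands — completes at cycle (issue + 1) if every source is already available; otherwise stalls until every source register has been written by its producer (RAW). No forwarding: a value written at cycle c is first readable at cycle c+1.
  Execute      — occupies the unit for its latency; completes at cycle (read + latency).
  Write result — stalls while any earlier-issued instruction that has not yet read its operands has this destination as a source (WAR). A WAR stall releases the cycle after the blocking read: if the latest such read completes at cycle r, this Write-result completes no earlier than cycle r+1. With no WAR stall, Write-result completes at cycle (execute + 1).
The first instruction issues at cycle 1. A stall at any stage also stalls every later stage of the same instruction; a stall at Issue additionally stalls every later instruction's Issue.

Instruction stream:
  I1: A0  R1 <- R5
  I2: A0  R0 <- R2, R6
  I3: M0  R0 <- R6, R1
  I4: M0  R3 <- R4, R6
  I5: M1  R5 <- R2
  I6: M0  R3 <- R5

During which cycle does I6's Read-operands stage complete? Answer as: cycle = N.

t=1  I1 dispatched to A0
t=2  I1 operands ready
t=3  I1 complete
t=4  R1←I1
t=5  I2 dispatched to A0
t=6  I2 operands ready
t=7  I2 complete
t=8  R0←I2
t=9  I3 dispatched to M0
t=10  I3 operands ready
t=15  I3 complete
t=16  R0←I3
t=17  I4 dispatched to M0
t=18  I4 operands ready; I5 dispatched to M1
t=19  I5 operands ready
t=23  I4 complete
t=24  R3←I4; I5 complete
t=25  R5←I5; I6 dispatched to M0
t=26  I6 operands ready
t=31  I6 complete
t=32  R3←I6

cycle = 26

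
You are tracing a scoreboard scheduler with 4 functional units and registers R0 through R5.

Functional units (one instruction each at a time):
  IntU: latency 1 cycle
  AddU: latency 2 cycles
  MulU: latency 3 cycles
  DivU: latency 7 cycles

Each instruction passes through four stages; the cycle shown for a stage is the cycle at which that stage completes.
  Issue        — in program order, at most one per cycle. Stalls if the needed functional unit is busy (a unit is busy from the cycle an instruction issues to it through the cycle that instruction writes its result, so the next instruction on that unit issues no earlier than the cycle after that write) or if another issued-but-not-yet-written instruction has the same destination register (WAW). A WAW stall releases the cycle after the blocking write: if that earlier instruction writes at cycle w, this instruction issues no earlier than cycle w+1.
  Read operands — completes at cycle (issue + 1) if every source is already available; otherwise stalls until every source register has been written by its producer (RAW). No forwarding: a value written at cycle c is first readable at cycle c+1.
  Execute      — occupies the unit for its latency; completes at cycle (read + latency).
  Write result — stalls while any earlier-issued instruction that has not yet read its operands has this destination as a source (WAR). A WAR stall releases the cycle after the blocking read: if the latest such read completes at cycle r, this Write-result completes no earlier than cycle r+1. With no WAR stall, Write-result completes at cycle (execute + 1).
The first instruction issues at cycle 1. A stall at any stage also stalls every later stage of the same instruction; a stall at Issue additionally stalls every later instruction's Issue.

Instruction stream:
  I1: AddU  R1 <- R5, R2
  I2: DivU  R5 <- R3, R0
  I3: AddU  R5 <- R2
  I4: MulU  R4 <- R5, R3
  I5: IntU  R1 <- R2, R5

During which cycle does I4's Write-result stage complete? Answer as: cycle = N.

cycle 1: I1 dispatched to AddU
cycle 2: I1 operands ready, I2 dispatched to DivU
cycle 3: I2 operands ready
cycle 4: I1 complete
cycle 5: R1←I1
cycle 10: I2 complete
cycle 11: R5←I2
cycle 12: I3 dispatched to AddU
cycle 13: I3 operands ready, I4 dispatched to MulU
cycle 14: I5 dispatched to IntU
cycle 15: I3 complete
cycle 16: R5←I3
cycle 17: I4 operands ready, I5 operands ready
cycle 18: I5 complete
cycle 19: R1←I5
cycle 20: I4 complete
cycle 21: R4←I4

cycle = 21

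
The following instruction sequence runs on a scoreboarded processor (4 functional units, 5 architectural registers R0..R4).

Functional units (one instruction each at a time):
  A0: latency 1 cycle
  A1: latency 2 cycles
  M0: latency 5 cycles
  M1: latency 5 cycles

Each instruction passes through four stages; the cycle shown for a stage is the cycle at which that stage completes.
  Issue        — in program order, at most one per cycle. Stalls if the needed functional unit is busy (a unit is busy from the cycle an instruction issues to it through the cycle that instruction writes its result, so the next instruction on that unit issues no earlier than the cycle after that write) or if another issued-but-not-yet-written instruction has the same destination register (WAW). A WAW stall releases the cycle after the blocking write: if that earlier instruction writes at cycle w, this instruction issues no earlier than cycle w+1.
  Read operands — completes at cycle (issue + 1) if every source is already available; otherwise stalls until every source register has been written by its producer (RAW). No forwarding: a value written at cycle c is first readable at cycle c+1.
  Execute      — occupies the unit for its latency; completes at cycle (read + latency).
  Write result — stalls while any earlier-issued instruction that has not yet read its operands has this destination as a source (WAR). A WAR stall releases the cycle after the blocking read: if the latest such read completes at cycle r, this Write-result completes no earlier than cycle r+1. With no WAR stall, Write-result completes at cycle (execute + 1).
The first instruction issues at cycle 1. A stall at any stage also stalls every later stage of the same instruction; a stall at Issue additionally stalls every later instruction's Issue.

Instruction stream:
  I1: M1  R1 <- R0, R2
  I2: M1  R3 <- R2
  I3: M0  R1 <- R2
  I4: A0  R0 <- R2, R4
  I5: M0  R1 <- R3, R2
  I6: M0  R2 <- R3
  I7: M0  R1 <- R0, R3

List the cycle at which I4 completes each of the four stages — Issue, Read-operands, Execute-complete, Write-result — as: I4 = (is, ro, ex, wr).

I4 = (11, 12, 13, 14)

c1: issue I1 (M1)
c2: I1 read-ops
c7: I1 finished on M1
c8: I1→R1
c9: issue I2 (M1)
c10: I2 read-ops | issue I3 (M0)
c11: I3 read-ops | issue I4 (A0)
c12: I4 read-ops
c13: I4 finished on A0
c14: I4→R0
c15: I2 finished on M1
c16: I2→R3 | I3 finished on M0
c17: I3→R1
c18: issue I5 (M0)
c19: I5 read-ops
c24: I5 finished on M0
c25: I5→R1
c26: issue I6 (M0)
c27: I6 read-ops
c32: I6 finished on M0
c33: I6→R2
c34: issue I7 (M0)
c35: I7 read-ops
c40: I7 finished on M0
c41: I7→R1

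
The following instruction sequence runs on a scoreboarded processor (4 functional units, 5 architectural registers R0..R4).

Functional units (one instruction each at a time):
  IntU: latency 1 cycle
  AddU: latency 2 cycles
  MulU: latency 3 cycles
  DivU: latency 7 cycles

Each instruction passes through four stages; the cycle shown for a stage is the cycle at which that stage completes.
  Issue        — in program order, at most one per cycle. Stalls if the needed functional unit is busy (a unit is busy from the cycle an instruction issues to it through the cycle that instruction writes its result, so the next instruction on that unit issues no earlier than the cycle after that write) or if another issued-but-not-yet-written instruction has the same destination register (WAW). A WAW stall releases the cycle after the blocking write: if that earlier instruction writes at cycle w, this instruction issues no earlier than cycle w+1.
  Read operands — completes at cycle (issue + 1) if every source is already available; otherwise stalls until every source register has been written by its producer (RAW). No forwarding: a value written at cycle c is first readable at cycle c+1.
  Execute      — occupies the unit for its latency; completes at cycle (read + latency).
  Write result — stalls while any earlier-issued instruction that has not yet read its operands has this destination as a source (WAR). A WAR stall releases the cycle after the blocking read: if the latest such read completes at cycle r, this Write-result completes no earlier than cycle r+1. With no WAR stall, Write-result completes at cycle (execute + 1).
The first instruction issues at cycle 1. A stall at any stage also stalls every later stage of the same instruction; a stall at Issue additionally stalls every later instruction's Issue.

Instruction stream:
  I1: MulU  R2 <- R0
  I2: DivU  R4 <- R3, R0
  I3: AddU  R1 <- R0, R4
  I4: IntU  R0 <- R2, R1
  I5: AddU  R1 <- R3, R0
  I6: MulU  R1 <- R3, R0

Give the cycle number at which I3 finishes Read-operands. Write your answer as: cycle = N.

c1: issue I1 (MulU)
c2: I1 read-ops; issue I2 (DivU)
c3: I2 read-ops; issue I3 (AddU)
c4: issue I4 (IntU)
c5: I1 finished on MulU
c6: I1→R2
c10: I2 finished on DivU
c11: I2→R4
c12: I3 read-ops
c14: I3 finished on AddU
c15: I3→R1
c16: I4 read-ops; issue I5 (AddU)
c17: I4 finished on IntU
c18: I4→R0
c19: I5 read-ops
c21: I5 finished on AddU
c22: I5→R1
c23: issue I6 (MulU)
c24: I6 read-ops
c27: I6 finished on MulU
c28: I6→R1

cycle = 12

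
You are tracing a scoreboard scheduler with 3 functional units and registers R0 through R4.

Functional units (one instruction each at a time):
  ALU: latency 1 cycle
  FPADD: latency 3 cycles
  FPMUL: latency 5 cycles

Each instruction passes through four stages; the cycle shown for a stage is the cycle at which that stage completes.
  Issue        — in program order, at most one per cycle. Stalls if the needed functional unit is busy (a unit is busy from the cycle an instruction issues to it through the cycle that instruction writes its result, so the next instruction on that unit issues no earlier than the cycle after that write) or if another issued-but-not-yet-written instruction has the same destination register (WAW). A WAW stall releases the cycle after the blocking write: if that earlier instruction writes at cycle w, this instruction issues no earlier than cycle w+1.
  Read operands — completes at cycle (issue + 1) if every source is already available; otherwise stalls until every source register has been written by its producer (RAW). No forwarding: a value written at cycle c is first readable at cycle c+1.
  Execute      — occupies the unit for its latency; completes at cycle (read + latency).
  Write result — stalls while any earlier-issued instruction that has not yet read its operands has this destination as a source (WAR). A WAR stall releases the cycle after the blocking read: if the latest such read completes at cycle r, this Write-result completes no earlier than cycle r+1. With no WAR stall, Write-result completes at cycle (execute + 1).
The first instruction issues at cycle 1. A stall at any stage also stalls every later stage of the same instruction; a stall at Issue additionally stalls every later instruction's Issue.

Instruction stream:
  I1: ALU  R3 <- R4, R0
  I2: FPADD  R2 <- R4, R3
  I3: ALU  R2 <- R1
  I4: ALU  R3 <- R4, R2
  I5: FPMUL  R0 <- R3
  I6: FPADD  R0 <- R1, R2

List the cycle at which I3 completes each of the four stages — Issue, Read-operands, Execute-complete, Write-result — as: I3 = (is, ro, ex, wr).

1) issue 1, read 2, done 3, write 4
2) issue 2, read 5, done 8, write 9  <RAW R3: wait I1 write@4>
3) issue 10, read 11, done 12, write 13  <WAW R2: wait I2 write@9>
4) issue 14, read 15, done 16, write 17  <struct: ALU busy until I3 writes@13>
5) issue 15, read 18, done 23, write 24  <RAW R3: wait I4 write@17>
6) issue 25, read 26, done 29, write 30  <WAW R0: wait I5 write@24>

I3 = (10, 11, 12, 13)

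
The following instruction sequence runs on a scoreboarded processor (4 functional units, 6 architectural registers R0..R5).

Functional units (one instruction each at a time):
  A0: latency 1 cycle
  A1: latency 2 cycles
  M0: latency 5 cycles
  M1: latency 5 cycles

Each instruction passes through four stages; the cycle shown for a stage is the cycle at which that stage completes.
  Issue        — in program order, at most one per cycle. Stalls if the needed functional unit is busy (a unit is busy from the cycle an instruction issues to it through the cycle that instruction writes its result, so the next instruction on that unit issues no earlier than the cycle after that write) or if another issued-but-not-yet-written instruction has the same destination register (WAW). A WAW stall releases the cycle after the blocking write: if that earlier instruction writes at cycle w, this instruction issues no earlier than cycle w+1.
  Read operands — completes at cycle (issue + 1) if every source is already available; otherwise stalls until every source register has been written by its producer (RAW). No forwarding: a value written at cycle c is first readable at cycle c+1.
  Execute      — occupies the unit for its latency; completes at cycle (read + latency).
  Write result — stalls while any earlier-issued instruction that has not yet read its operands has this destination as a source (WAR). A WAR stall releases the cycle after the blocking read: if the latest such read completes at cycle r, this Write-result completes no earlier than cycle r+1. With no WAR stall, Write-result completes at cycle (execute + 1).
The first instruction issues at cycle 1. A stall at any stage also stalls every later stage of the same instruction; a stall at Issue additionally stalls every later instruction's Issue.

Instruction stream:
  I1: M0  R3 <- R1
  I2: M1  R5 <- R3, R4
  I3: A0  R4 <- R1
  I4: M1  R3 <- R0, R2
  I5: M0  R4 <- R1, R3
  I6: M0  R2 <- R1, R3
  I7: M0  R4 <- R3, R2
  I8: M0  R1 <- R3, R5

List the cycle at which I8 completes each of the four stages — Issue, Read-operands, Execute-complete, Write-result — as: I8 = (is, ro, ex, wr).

c1: issue I1 (M0)
c2: I1 read-ops; issue I2 (M1)
c3: issue I3 (A0)
c4: I3 read-ops
c5: I3 finished on A0
c7: I1 finished on M0
c8: I1→R3
c9: I2 read-ops
c10: I3→R4
c14: I2 finished on M1
c15: I2→R5
c16: issue I4 (M1)
c17: I4 read-ops; issue I5 (M0)
c22: I4 finished on M1
c23: I4→R3
c24: I5 read-ops
c29: I5 finished on M0
c30: I5→R4
c31: issue I6 (M0)
c32: I6 read-ops
c37: I6 finished on M0
c38: I6→R2
c39: issue I7 (M0)
c40: I7 read-ops
c45: I7 finished on M0
c46: I7→R4
c47: issue I8 (M0)
c48: I8 read-ops
c53: I8 finished on M0
c54: I8→R1

I8 = (47, 48, 53, 54)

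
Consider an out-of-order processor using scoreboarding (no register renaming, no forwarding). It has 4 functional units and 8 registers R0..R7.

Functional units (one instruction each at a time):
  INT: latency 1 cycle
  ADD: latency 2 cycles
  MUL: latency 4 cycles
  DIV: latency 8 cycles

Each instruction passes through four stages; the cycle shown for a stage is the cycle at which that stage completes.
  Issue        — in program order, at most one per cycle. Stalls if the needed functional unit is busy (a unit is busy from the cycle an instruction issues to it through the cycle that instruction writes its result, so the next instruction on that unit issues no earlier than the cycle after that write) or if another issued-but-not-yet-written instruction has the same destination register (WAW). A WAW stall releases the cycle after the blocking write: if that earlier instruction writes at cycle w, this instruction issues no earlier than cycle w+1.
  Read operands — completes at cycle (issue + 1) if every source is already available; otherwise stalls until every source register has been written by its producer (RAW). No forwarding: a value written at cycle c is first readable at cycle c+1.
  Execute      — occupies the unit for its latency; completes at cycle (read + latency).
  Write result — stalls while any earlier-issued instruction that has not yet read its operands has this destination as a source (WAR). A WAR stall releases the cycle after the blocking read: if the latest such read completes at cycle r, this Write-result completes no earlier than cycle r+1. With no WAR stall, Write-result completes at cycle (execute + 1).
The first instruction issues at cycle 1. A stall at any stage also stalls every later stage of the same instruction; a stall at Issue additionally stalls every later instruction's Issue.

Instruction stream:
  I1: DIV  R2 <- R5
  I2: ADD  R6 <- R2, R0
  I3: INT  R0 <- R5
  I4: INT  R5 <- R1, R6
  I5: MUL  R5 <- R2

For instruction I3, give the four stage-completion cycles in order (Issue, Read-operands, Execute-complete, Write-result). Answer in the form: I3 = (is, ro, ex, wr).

I3 = (3, 4, 5, 13)

[1] issue I1 (DIV)
[2] I1 read-ops · issue I2 (ADD)
[3] issue I3 (INT)
[4] I3 read-ops
[5] I3 finished on INT
[10] I1 finished on DIV
[11] I1→R2
[12] I2 read-ops
[13] I3→R0
[14] I2 finished on ADD · issue I4 (INT)
[15] I2→R6
[16] I4 read-ops
[17] I4 finished on INT
[18] I4→R5
[19] issue I5 (MUL)
[20] I5 read-ops
[24] I5 finished on MUL
[25] I5→R5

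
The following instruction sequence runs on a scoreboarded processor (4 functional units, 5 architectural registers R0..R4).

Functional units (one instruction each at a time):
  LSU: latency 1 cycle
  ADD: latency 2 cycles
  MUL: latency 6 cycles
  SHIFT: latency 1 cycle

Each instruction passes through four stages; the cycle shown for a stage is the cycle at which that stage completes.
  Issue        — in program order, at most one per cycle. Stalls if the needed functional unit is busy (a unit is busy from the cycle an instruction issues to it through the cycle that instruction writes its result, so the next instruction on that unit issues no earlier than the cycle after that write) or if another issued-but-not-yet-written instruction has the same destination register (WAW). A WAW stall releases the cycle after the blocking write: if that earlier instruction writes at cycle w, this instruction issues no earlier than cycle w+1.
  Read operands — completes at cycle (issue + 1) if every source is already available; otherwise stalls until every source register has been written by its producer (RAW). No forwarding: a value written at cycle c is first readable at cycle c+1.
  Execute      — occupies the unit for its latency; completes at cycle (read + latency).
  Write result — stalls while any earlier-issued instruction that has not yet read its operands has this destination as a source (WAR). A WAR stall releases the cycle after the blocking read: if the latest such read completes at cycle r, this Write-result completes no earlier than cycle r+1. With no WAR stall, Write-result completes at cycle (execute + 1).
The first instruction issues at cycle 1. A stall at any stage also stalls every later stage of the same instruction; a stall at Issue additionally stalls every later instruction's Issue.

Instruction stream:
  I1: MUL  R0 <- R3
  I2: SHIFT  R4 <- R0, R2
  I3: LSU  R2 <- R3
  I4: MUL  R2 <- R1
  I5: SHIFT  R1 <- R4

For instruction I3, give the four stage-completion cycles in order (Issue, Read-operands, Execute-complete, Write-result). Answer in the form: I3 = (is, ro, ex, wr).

I1 -> (1, 2, 8, 9)
I2 -> (2, 10, 11, 12)  // RAW R0: wait I1 write@9
I3 -> (3, 4, 5, 11)  // WAR R2: wait I2 read@10
I4 -> (12, 13, 19, 20)  // WAW R2: wait I3 write@11
I5 -> (13, 14, 15, 16)

I3 = (3, 4, 5, 11)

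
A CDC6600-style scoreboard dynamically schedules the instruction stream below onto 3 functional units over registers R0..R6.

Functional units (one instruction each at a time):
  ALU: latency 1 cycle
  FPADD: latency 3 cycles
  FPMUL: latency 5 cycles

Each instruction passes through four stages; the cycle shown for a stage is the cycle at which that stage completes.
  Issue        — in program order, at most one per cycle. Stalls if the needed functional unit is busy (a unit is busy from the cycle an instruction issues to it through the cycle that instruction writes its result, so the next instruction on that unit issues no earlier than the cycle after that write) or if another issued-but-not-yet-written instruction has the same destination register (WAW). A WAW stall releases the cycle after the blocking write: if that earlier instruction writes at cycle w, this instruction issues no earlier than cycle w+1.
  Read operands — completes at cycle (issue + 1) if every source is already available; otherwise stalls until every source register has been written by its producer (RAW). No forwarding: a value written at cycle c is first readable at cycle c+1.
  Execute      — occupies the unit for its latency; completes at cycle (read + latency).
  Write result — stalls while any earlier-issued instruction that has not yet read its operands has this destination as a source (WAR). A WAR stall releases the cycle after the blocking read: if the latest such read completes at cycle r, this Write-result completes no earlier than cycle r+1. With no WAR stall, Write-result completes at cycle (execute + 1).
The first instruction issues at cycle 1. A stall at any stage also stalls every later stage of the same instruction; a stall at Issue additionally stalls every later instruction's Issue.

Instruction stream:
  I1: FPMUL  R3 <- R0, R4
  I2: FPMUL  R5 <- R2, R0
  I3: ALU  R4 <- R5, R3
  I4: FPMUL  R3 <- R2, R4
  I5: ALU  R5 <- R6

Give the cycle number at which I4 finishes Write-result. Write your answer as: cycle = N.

I1 -> (1, 2, 7, 8)
I2 -> (9, 10, 15, 16)  // struct: FPMUL busy until I1 writes@8
I3 -> (10, 17, 18, 19)  // RAW R5: wait I2 write@16
I4 -> (17, 20, 25, 26)  // struct: FPMUL busy until I2 writes@16, RAW R4: wait I3 write@19
I5 -> (20, 21, 22, 23)  // struct: ALU busy until I3 writes@19

cycle = 26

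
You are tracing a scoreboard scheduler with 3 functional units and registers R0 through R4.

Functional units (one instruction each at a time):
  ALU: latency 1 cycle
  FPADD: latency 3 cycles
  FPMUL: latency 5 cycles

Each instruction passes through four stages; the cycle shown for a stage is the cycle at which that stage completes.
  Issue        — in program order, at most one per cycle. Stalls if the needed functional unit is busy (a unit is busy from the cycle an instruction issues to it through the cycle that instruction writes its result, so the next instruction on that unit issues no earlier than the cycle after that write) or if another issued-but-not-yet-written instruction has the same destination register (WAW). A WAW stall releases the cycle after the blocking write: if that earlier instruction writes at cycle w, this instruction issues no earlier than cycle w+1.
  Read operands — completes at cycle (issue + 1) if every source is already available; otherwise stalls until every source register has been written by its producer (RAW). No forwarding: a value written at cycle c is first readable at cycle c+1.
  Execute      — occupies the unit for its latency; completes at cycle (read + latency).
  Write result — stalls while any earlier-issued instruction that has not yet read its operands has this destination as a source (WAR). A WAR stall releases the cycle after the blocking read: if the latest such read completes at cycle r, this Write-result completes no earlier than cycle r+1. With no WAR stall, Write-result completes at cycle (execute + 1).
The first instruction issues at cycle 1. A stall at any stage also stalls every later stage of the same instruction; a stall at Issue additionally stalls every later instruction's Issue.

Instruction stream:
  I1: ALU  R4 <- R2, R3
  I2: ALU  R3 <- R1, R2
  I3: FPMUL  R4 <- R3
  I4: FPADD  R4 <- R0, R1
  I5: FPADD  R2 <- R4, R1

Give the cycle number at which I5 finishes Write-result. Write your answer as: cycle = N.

cycle = 27

[1] I1 dispatched to ALU
[2] I1 operands ready
[3] I1 complete
[4] R4←I1
[5] I2 dispatched to ALU
[6] I2 operands ready, I3 dispatched to FPMUL
[7] I2 complete
[8] R3←I2
[9] I3 operands ready
[14] I3 complete
[15] R4←I3
[16] I4 dispatched to FPADD
[17] I4 operands ready
[20] I4 complete
[21] R4←I4
[22] I5 dispatched to FPADD
[23] I5 operands ready
[26] I5 complete
[27] R2←I5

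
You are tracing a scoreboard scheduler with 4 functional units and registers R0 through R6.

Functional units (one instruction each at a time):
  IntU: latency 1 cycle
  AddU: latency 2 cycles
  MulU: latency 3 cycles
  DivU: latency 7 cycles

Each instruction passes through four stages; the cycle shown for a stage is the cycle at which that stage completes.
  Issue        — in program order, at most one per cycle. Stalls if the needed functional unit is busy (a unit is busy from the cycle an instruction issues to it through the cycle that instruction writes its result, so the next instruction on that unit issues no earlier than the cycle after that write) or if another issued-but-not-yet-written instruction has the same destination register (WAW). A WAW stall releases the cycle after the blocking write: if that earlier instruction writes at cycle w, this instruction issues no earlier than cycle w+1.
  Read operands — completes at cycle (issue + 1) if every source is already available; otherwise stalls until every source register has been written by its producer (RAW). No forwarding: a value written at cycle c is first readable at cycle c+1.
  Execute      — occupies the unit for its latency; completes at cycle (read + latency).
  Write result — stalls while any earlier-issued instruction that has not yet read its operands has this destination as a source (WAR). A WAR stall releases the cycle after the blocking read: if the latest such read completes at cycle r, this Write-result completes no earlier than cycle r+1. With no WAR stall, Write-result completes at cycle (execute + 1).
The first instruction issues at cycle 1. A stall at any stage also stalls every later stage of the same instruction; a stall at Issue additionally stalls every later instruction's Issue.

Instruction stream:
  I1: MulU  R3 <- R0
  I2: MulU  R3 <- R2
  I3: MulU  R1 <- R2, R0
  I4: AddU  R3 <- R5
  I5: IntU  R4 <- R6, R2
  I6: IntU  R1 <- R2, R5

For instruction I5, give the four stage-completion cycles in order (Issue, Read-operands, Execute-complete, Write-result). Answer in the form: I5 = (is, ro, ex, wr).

I1 -> (1, 2, 5, 6)
I2 -> (7, 8, 11, 12)  // struct: MulU busy until I1 writes@6
I3 -> (13, 14, 17, 18)  // struct: MulU busy until I2 writes@12
I4 -> (14, 15, 17, 18)
I5 -> (15, 16, 17, 18)
I6 -> (19, 20, 21, 22)  // struct: IntU busy until I5 writes@18

I5 = (15, 16, 17, 18)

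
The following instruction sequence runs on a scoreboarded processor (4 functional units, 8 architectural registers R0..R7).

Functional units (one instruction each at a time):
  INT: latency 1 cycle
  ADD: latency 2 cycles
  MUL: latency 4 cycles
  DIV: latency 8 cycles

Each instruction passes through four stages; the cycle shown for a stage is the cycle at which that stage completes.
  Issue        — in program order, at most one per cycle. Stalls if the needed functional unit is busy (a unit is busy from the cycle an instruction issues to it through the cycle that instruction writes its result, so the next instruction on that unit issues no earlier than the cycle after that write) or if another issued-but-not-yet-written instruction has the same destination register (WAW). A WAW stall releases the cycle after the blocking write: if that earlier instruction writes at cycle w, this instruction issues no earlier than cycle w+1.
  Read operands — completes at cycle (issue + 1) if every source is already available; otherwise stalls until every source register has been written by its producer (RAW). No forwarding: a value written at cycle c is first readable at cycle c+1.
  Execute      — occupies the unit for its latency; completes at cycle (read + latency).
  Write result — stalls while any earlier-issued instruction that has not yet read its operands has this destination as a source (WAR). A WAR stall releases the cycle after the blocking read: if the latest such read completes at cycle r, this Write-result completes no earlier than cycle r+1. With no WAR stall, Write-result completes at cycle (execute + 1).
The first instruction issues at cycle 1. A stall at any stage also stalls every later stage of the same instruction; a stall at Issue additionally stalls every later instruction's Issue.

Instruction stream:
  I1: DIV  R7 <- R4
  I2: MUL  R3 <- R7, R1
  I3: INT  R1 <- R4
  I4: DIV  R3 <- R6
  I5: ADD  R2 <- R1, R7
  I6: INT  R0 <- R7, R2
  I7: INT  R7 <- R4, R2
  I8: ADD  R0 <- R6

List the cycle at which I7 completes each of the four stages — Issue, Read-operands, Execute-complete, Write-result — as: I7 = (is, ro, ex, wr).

I7 = (27, 28, 29, 30)

I1 -> (1, 2, 10, 11)
I2 -> (2, 12, 16, 17)  // RAW R7: wait I1 write@11
I3 -> (3, 4, 5, 13)  // WAR R1: wait I2 read@12
I4 -> (18, 19, 27, 28)  // WAW R3: wait I2 write@17
I5 -> (19, 20, 22, 23)
I6 -> (20, 24, 25, 26)  // RAW R2: wait I5 write@23
I7 -> (27, 28, 29, 30)  // struct: INT busy until I6 writes@26
I8 -> (28, 29, 31, 32)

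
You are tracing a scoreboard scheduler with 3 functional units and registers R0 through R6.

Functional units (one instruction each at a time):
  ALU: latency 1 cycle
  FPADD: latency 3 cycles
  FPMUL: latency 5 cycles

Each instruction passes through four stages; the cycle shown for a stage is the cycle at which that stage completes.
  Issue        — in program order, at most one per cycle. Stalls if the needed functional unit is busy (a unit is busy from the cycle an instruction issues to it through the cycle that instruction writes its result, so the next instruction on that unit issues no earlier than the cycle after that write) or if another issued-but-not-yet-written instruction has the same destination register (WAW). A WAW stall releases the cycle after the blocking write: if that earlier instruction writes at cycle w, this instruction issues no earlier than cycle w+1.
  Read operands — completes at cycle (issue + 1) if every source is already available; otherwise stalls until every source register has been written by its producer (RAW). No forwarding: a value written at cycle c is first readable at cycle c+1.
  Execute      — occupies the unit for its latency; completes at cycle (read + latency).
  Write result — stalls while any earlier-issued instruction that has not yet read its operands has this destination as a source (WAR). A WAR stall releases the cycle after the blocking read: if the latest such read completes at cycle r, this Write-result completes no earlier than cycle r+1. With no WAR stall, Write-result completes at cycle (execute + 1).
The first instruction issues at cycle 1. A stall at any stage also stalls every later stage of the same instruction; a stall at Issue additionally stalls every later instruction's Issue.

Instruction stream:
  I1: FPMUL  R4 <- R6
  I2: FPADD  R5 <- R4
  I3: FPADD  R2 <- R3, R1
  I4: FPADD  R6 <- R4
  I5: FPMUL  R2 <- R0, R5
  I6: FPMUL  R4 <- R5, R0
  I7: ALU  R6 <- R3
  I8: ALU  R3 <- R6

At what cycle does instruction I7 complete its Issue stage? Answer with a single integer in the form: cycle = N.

cycle = 30

I1  is:1  ro:2  ex:7  wr:8
I2  is:2  ro:9  ex:12  wr:13  — RAW R4: wait I1 write@8
I3  is:14  ro:15  ex:18  wr:19  — struct: FPADD busy until I2 writes@13
I4  is:20  ro:21  ex:24  wr:25  — struct: FPADD busy until I3 writes@19
I5  is:21  ro:22  ex:27  wr:28
I6  is:29  ro:30  ex:35  wr:36  — struct: FPMUL busy until I5 writes@28
I7  is:30  ro:31  ex:32  wr:33
I8  is:34  ro:35  ex:36  wr:37  — struct: ALU busy until I7 writes@33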